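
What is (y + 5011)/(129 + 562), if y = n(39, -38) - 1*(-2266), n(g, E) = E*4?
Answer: 7125/691 ≈ 10.311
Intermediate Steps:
n(g, E) = 4*E
y = 2114 (y = 4*(-38) - 1*(-2266) = -152 + 2266 = 2114)
(y + 5011)/(129 + 562) = (2114 + 5011)/(129 + 562) = 7125/691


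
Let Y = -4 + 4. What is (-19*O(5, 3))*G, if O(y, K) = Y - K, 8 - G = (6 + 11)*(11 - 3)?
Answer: -7296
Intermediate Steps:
Y = 0
G = -128 (G = 8 - (6 + 11)*(11 - 3) = 8 - 17*8 = 8 - 1*136 = 8 - 136 = -128)
O(y, K) = -K (O(y, K) = 0 - K = -K)
(-19*O(5, 3))*G = -(-19)*3*(-128) = -19*(-3)*(-128) = 57*(-128) = -7296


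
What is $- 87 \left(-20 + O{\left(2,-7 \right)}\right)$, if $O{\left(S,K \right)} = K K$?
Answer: $-2523$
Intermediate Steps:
$O{\left(S,K \right)} = K^{2}$
$- 87 \left(-20 + O{\left(2,-7 \right)}\right) = - 87 \left(-20 + \left(-7\right)^{2}\right) = - 87 \left(-20 + 49\right) = \left(-87\right) 29 = -2523$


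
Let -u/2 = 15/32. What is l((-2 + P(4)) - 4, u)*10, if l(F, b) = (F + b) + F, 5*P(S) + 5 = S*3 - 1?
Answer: -843/8 ≈ -105.38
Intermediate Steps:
P(S) = -6/5 + 3*S/5 (P(S) = -1 + (S*3 - 1)/5 = -1 + (3*S - 1)/5 = -1 + (-1 + 3*S)/5 = -1 + (-⅕ + 3*S/5) = -6/5 + 3*S/5)
u = -15/16 (u = -30/32 = -2*15/32 = -15/16 ≈ -0.93750)
l(F, b) = b + 2*F
l((-2 + P(4)) - 4, u)*10 = (-15/16 + 2*((-2 + (-6/5 + (⅗)*4)) - 4))*10 = (-15/16 + 2*((-2 + (-6/5 + 12/5)) - 4))*10 = (-15/16 + 2*((-2 + 6/5) - 4))*10 = (-15/16 + 2*(-⅘ - 4))*10 = (-15/16 + 2*(-24/5))*10 = (-15/16 - 48/5)*10 = -843/80*10 = -843/8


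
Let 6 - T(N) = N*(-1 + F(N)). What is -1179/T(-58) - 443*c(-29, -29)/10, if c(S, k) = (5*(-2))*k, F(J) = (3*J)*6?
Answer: -778578409/60604 ≈ -12847.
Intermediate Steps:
F(J) = 18*J
c(S, k) = -10*k
T(N) = 6 - N*(-1 + 18*N)
-1179/T(-58) - 443*c(-29, -29)/10 = -1179/(6 - 58 - 18*(-58)²) - 443/(10/((-10*(-29)))) = -1179/(6 - 58 - 18*3364) - 443/(10/290) = -1179/(6 - 58 - 60552) - 443/(10*(1/290)) = -1179/(-60604) - 443/1/29 = -1179*(-1/60604) - 443*29 = 1179/60604 - 12847 = -778578409/60604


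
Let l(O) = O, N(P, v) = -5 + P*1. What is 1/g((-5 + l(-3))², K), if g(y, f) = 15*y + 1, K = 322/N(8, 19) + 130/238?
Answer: 1/961 ≈ 0.0010406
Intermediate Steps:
N(P, v) = -5 + P
K = 38513/357 (K = 322/(-5 + 8) + 130/238 = 322/3 + 130*(1/238) = 322*(⅓) + 65/119 = 322/3 + 65/119 = 38513/357 ≈ 107.88)
g(y, f) = 1 + 15*y
1/g((-5 + l(-3))², K) = 1/(1 + 15*(-5 - 3)²) = 1/(1 + 15*(-8)²) = 1/(1 + 15*64) = 1/(1 + 960) = 1/961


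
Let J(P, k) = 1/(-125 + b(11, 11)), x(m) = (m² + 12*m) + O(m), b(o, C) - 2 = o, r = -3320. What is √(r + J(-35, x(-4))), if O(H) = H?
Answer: I*√2602887/28 ≈ 57.62*I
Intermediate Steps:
b(o, C) = 2 + o
x(m) = m² + 13*m (x(m) = (m² + 12*m) + m = m² + 13*m)
J(P, k) = -1/112 (J(P, k) = 1/(-125 + (2 + 11)) = 1/(-125 + 13) = 1/(-112) = -1/112)
√(r + J(-35, x(-4))) = √(-3320 - 1/112) = √(-371841/112) = I*√2602887/28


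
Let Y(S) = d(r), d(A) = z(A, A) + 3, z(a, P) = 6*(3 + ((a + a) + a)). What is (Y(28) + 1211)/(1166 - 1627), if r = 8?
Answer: -1376/461 ≈ -2.9848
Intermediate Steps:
z(a, P) = 18 + 18*a (z(a, P) = 6*(3 + (2*a + a)) = 6*(3 + 3*a) = 18 + 18*a)
d(A) = 21 + 18*A (d(A) = (18 + 18*A) + 3 = 21 + 18*A)
Y(S) = 165 (Y(S) = 21 + 18*8 = 21 + 144 = 165)
(Y(28) + 1211)/(1166 - 1627) = (165 + 1211)/(1166 - 1627) = 1376/(-461) = 1376*(-1/461) = -1376/461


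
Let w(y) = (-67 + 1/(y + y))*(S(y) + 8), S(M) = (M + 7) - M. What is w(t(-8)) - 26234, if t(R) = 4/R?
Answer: -27254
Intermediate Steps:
S(M) = 7 (S(M) = (7 + M) - M = 7)
w(y) = -1005 + 15/(2*y) (w(y) = (-67 + 1/(y + y))*(7 + 8) = (-67 + 1/(2*y))*15 = -1005 + 15/(2*y))
w(t(-8)) - 26234 = (-1005 + 15/(2*((4/(-8))))) - 26234 = (-1005 + 15/(2*((4*(-1/8))))) - 26234 = (-1005 + 15/(2*(-1/2))) - 26234 = (-1005 + (15/2)*(-2)) - 26234 = (-1005 - 15) - 26234 = -1020 - 26234 = -27254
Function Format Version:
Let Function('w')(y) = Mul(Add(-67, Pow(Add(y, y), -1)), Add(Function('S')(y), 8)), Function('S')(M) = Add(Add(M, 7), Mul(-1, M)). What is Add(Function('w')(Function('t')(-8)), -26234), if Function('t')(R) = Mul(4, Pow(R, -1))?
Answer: -27254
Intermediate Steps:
Function('S')(M) = 7 (Function('S')(M) = Add(Add(7, M), Mul(-1, M)) = 7)
Function('w')(y) = Add(-1005, Mul(Rational(15, 2), Pow(y, -1))) (Function('w')(y) = Mul(Add(-67, Pow(Add(y, y), -1)), Add(7, 8)) = Mul(Add(-67, Pow(Mul(2, y), -1)), 15) = Mul(Add(-67, Mul(Rational(1, 2), Pow(y, -1))), 15) = Add(-1005, Mul(Rational(15, 2), Pow(y, -1))))
Add(Function('w')(Function('t')(-8)), -26234) = Add(Add(-1005, Mul(Rational(15, 2), Pow(Mul(4, Pow(-8, -1)), -1))), -26234) = Add(Add(-1005, Mul(Rational(15, 2), Pow(Mul(4, Rational(-1, 8)), -1))), -26234) = Add(Add(-1005, Mul(Rational(15, 2), Pow(Rational(-1, 2), -1))), -26234) = Add(Add(-1005, Mul(Rational(15, 2), -2)), -26234) = Add(Add(-1005, -15), -26234) = Add(-1020, -26234) = -27254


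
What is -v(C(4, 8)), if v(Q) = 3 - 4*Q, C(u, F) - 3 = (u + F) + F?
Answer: 89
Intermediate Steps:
C(u, F) = 3 + u + 2*F (C(u, F) = 3 + ((u + F) + F) = 3 + ((F + u) + F) = 3 + (u + 2*F) = 3 + u + 2*F)
-v(C(4, 8)) = -(3 - 4*(3 + 4 + 2*8)) = -(3 - 4*(3 + 4 + 16)) = -(3 - 4*23) = -(3 - 92) = -1*(-89) = 89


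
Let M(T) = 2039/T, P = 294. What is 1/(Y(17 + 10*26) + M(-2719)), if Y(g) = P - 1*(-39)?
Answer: 2719/903388 ≈ 0.0030098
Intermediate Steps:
Y(g) = 333 (Y(g) = 294 - 1*(-39) = 294 + 39 = 333)
1/(Y(17 + 10*26) + M(-2719)) = 1/(333 + 2039/(-2719)) = 1/(333 + 2039*(-1/2719)) = 1/(333 - 2039/2719) = 1/(903388/2719) = 2719/903388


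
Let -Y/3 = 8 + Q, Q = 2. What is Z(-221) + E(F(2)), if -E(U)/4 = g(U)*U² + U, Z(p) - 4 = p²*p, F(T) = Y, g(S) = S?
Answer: -10685737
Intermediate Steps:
Y = -30 (Y = -3*(8 + 2) = -3*10 = -30)
F(T) = -30
Z(p) = 4 + p³ (Z(p) = 4 + p²*p = 4 + p³)
E(U) = -4*U - 4*U³ (E(U) = -4*(U*U² + U) = -4*(U³ + U) = -4*(U + U³) = -4*U - 4*U³)
Z(-221) + E(F(2)) = (4 + (-221)³) - 4*(-30)*(1 + (-30)²) = (4 - 10793861) - 4*(-30)*(1 + 900) = -10793857 - 4*(-30)*901 = -10793857 + 108120 = -10685737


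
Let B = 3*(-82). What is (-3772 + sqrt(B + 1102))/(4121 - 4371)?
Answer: 1886/125 - sqrt(214)/125 ≈ 14.971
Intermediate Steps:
B = -246
(-3772 + sqrt(B + 1102))/(4121 - 4371) = (-3772 + sqrt(-246 + 1102))/(4121 - 4371) = (-3772 + sqrt(856))/(-250) = (-3772 + 2*sqrt(214))*(-1/250) = 1886/125 - sqrt(214)/125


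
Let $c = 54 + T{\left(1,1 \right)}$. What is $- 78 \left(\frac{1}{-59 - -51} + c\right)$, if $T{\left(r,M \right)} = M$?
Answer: $- \frac{17121}{4} \approx -4280.3$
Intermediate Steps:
$c = 55$ ($c = 54 + 1 = 55$)
$- 78 \left(\frac{1}{-59 - -51} + c\right) = - 78 \left(\frac{1}{-59 - -51} + 55\right) = - 78 \left(\frac{1}{-59 + 51} + 55\right) = - 78 \left(\frac{1}{-8} + 55\right) = - 78 \left(- \frac{1}{8} + 55\right) = \left(-78\right) \frac{439}{8} = - \frac{17121}{4}$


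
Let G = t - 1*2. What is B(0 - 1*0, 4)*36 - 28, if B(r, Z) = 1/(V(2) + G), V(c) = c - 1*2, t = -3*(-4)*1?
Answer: -122/5 ≈ -24.400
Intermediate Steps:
t = 12 (t = 12*1 = 12)
V(c) = -2 + c (V(c) = c - 2 = -2 + c)
G = 10 (G = 12 - 1*2 = 12 - 2 = 10)
B(r, Z) = 1/10 (B(r, Z) = 1/((-2 + 2) + 10) = 1/(0 + 10) = 1/10)
B(0 - 1*0, 4)*36 - 28 = (1/10)*36 - 28 = 18/5 - 28 = -122/5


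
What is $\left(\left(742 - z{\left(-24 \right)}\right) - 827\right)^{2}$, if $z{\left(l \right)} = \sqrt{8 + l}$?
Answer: $7209 + 680 i \approx 7209.0 + 680.0 i$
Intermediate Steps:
$\left(\left(742 - z{\left(-24 \right)}\right) - 827\right)^{2} = \left(\left(742 - \sqrt{8 - 24}\right) - 827\right)^{2} = \left(\left(742 - \sqrt{-16}\right) - 827\right)^{2} = \left(\left(742 - 4 i\right) - 827\right)^{2} = \left(-85 - 4 i\right)^{2}$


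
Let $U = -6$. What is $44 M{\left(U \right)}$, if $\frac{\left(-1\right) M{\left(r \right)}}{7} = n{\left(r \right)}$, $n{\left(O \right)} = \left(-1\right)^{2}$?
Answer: $-308$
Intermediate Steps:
$n{\left(O \right)} = 1$
$M{\left(r \right)} = -7$ ($M{\left(r \right)} = \left(-7\right) 1 = -7$)
$44 M{\left(U \right)} = 44 \left(-7\right) = -308$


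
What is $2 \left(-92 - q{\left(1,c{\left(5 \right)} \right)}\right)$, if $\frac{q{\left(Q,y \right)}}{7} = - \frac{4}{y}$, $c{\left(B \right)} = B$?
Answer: $- \frac{864}{5} \approx -172.8$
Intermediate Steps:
$q{\left(Q,y \right)} = - \frac{28}{y}$ ($q{\left(Q,y \right)} = 7 \left(- \frac{4}{y}\right) = - \frac{28}{y}$)
$2 \left(-92 - q{\left(1,c{\left(5 \right)} \right)}\right) = 2 \left(-92 - - \frac{28}{5}\right) = 2 \left(-92 + \frac{28}{5}\right) = 2 \left(- \frac{432}{5}\right) = - \frac{864}{5}$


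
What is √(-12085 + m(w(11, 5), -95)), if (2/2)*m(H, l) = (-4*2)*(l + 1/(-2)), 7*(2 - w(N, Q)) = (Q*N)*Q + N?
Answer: I*√11321 ≈ 106.4*I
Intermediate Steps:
w(N, Q) = 2 - N/7 - N*Q²/7 (w(N, Q) = 2 - ((Q*N)*Q + N)/7 = 2 - ((N*Q)*Q + N)/7 = 2 - (N*Q² + N)/7 = 2 - (N + N*Q²)/7 = 2 + (-N/7 - N*Q²/7) = 2 - N/7 - N*Q²/7)
m(H, l) = 4 - 8*l (m(H, l) = (-4*2)*(l + 1/(-2)) = -8*(l - ½) = -8*(-½ + l) = 4 - 8*l)
√(-12085 + m(w(11, 5), -95)) = √(-12085 + (4 - 8*(-95))) = √(-12085 + (4 + 760)) = √(-12085 + 764) = √(-11321) = I*√11321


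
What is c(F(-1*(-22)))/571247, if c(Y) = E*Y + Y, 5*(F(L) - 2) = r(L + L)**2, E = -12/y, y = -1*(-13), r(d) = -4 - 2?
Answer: 46/37131055 ≈ 1.2389e-6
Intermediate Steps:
r(d) = -6
y = 13
E = -12/13 ≈ -0.92308
F(L) = 46/5 (F(L) = 2 + (1/5)*(-6)**2 = 2 + (1/5)*36 = 2 + 36/5 = 46/5)
c(Y) = Y/13 (c(Y) = -12*Y/13 + Y = Y/13)
c(F(-1*(-22)))/571247 = ((1/13)*(46/5))/571247 = (46/65)*(1/571247) = 46/37131055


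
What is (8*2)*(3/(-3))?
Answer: -16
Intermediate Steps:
(8*2)*(3/(-3)) = 16*(3*(-⅓)) = 16*(-1) = -16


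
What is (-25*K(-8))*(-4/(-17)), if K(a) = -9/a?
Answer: -225/34 ≈ -6.6176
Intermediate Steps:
(-25*K(-8))*(-4/(-17)) = (-(-225)/(-8))*(-4/(-17)) = (-(-225)*(-1)/8)*(-4*(-1/17)) = -25*9/8*(4/17) = -225/8*4/17 = -225/34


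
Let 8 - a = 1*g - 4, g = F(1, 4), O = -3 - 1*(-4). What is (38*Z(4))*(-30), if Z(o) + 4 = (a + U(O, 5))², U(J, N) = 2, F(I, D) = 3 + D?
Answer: -51300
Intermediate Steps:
O = 1 (O = -3 + 4 = 1)
g = 7 (g = 3 + 4 = 7)
a = 5 (a = 8 - (1*7 - 4) = 8 - (7 - 4) = 8 - 1*3 = 8 - 3 = 5)
Z(o) = 45 (Z(o) = -4 + (5 + 2)² = -4 + 7² = -4 + 49 = 45)
(38*Z(4))*(-30) = (38*45)*(-30) = 1710*(-30) = -51300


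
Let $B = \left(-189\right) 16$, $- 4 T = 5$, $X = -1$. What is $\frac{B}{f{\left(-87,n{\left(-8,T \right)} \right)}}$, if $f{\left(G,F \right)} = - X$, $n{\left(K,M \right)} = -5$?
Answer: $-3024$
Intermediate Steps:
$T = - \frac{5}{4}$ ($T = \left(- \frac{1}{4}\right) 5 = - \frac{5}{4} \approx -1.25$)
$f{\left(G,F \right)} = 1$ ($f{\left(G,F \right)} = \left(-1\right) \left(-1\right) = 1$)
$B = -3024$
$\frac{B}{f{\left(-87,n{\left(-8,T \right)} \right)}} = - \frac{3024}{1} = \left(-3024\right) 1 = -3024$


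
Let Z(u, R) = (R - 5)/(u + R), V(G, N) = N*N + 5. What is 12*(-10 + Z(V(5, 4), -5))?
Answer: -255/2 ≈ -127.50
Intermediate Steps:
V(G, N) = 5 + N² (V(G, N) = N² + 5 = 5 + N²)
Z(u, R) = (-5 + R)/(R + u)
12*(-10 + Z(V(5, 4), -5)) = 12*(-10 + (-5 - 5)/(-5 + (5 + 4²))) = 12*(-10 - 10/(-5 + (5 + 16))) = 12*(-10 - 10/(-5 + 21)) = 12*(-10 - 10/16) = 12*(-10 + (1/16)*(-10)) = 12*(-10 - 5/8) = 12*(-85/8) = -255/2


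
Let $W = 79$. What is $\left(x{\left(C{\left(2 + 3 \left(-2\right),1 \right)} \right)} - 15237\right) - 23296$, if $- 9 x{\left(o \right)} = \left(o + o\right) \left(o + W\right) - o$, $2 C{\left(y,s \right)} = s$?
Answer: $- \frac{346876}{9} \approx -38542.0$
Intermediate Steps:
$C{\left(y,s \right)} = \frac{s}{2}$
$x{\left(o \right)} = \frac{o}{9} - \frac{2 o \left(79 + o\right)}{9}$ ($x{\left(o \right)} = - \frac{\left(o + o\right) \left(o + 79\right) - o}{9} = - \frac{2 o \left(79 + o\right) - o}{9} = - \frac{- o + 2 o \left(79 + o\right)}{9} = \frac{o}{9} - \frac{2 o \left(79 + o\right)}{9}$)
$\left(x{\left(C{\left(2 + 3 \left(-2\right),1 \right)} \right)} - 15237\right) - 23296 = \left(- \frac{\frac{1}{2} \cdot 1 \left(157 + 2 \cdot \frac{1}{2} \cdot 1\right)}{9} - 15237\right) - 23296 = \left(\left(- \frac{1}{9}\right) \frac{1}{2} \left(157 + 2 \cdot \frac{1}{2}\right) - 15237\right) - 23296 = \left(\left(- \frac{1}{9}\right) \frac{1}{2} \left(157 + 1\right) - 15237\right) - 23296 = \left(\left(- \frac{1}{9}\right) \frac{1}{2} \cdot 158 - 15237\right) - 23296 = \left(- \frac{79}{9} - 15237\right) - 23296 = - \frac{137212}{9} - 23296 = - \frac{346876}{9}$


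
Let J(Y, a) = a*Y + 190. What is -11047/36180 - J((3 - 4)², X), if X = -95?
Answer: -3448147/36180 ≈ -95.305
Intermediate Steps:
J(Y, a) = 190 + Y*a (J(Y, a) = Y*a + 190 = 190 + Y*a)
-11047/36180 - J((3 - 4)², X) = -11047/36180 - (190 + (3 - 4)²*(-95)) = -11047*1/36180 - (190 + (-1)²*(-95)) = -11047/36180 - (190 + 1*(-95)) = -11047/36180 - (190 - 95) = -11047/36180 - 1*95 = -11047/36180 - 95 = -3448147/36180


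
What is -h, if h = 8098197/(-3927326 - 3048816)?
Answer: 8098197/6976142 ≈ 1.1608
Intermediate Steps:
h = -8098197/6976142 (h = 8098197/(-6976142) = 8098197*(-1/6976142) = -8098197/6976142 ≈ -1.1608)
-h = -1*(-8098197/6976142) = 8098197/6976142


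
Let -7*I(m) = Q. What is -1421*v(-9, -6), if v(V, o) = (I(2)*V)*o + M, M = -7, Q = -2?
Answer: -11977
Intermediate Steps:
I(m) = 2/7 (I(m) = -⅐*(-2) = 2/7)
v(V, o) = -7 + 2*V*o/7 (v(V, o) = (2*V/7)*o - 7 = 2*V*o/7 - 7 = -7 + 2*V*o/7)
-1421*v(-9, -6) = -1421*(-7 + (2/7)*(-9)*(-6)) = -1421*(-7 + 108/7) = -1421*59/7 = -11977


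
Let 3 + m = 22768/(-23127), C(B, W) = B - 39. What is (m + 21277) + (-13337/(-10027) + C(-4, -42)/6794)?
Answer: 779477320857793/36639319782 ≈ 21274.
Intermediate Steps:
C(B, W) = -39 + B
m = -92149/23127 (m = -3 + 22768/(-23127) = -3 + 22768*(-1/23127) = -3 - 22768/23127 = -92149/23127 ≈ -3.9845)
(m + 21277) + (-13337/(-10027) + C(-4, -42)/6794) = (-92149/23127 + 21277) + (-13337/(-10027) + (-39 - 4)/6794) = 491981030/23127 + (-13337*(-1/10027) - 43*1/6794) = 491981030/23127 + (13337/10027 - 1/158) = 491981030/23127 + 2097219/1584266 = 779477320857793/36639319782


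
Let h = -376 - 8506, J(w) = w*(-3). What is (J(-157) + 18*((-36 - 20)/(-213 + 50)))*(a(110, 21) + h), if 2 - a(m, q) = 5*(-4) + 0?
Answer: -689139660/163 ≈ -4.2278e+6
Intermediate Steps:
J(w) = -3*w
h = -8882
a(m, q) = 22 (a(m, q) = 2 - (5*(-4) + 0) = 2 - (-20 + 0) = 2 - 1*(-20) = 2 + 20 = 22)
(J(-157) + 18*((-36 - 20)/(-213 + 50)))*(a(110, 21) + h) = (-3*(-157) + 18*((-36 - 20)/(-213 + 50)))*(22 - 8882) = (471 + 18*(-56/(-163)))*(-8860) = (471 + 18*(-56*(-1/163)))*(-8860) = (471 + 18*(56/163))*(-8860) = (471 + 1008/163)*(-8860) = (77781/163)*(-8860) = -689139660/163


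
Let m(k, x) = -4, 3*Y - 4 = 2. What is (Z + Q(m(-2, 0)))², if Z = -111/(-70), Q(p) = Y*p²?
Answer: 5527201/4900 ≈ 1128.0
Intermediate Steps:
Y = 2 (Y = 4/3 + (⅓)*2 = 4/3 + ⅔ = 2)
Q(p) = 2*p²
Z = 111/70 (Z = -111*(-1/70) = 111/70 ≈ 1.5857)
(Z + Q(m(-2, 0)))² = (111/70 + 2*(-4)²)² = (111/70 + 2*16)² = (111/70 + 32)² = (2351/70)² = 5527201/4900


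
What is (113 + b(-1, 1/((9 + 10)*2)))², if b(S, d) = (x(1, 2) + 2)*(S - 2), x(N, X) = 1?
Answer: 10816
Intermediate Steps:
b(S, d) = -6 + 3*S (b(S, d) = (1 + 2)*(S - 2) = 3*(-2 + S) = -6 + 3*S)
(113 + b(-1, 1/((9 + 10)*2)))² = (113 + (-6 + 3*(-1)))² = (113 + (-6 - 3))² = (113 - 9)² = 104² = 10816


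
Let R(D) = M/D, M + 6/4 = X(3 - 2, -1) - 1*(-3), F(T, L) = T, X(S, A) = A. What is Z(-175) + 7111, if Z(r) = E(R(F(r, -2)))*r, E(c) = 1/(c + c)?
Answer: 37736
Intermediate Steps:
M = 1/2 (M = -3/2 + (-1 - 1*(-3)) = -3/2 + (-1 + 3) = -3/2 + 2 = 1/2 ≈ 0.50000)
R(D) = 1/(2*D)
E(c) = 1/(2*c)
Z(r) = r**2 (Z(r) = (1/(2*((1/(2*r)))))*r = ((2*r)/2)*r = r*r = r**2)
Z(-175) + 7111 = (-175)**2 + 7111 = 30625 + 7111 = 37736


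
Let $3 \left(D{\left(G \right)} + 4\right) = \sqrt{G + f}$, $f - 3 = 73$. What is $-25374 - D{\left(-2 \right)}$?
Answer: $-25370 - \frac{\sqrt{74}}{3} \approx -25373.0$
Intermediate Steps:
$f = 76$ ($f = 3 + 73 = 76$)
$D{\left(G \right)} = -4 + \frac{\sqrt{76 + G}}{3}$ ($D{\left(G \right)} = -4 + \frac{\sqrt{G + 76}}{3} = -4 + \frac{\sqrt{76 + G}}{3}$)
$-25374 - D{\left(-2 \right)} = -25374 - \left(-4 + \frac{\sqrt{76 - 2}}{3}\right) = -25374 - \left(-4 + \frac{\sqrt{74}}{3}\right) = -25374 + \left(4 - \frac{\sqrt{74}}{3}\right) = -25370 - \frac{\sqrt{74}}{3}$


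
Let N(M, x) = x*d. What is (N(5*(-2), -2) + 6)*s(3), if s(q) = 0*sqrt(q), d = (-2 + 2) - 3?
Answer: 0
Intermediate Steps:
d = -3 (d = 0 - 3 = -3)
N(M, x) = -3*x (N(M, x) = x*(-3) = -3*x)
s(q) = 0
(N(5*(-2), -2) + 6)*s(3) = (-3*(-2) + 6)*0 = (6 + 6)*0 = 12*0 = 0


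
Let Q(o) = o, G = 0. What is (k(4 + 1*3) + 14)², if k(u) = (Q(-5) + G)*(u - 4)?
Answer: 1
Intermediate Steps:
k(u) = 20 - 5*u (k(u) = (-5 + 0)*(u - 4) = -5*(-4 + u) = 20 - 5*u)
(k(4 + 1*3) + 14)² = ((20 - 5*(4 + 1*3)) + 14)² = ((20 - 5*(4 + 3)) + 14)² = ((20 - 5*7) + 14)² = ((20 - 35) + 14)² = (-15 + 14)² = (-1)² = 1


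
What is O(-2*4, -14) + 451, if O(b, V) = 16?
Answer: 467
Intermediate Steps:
O(-2*4, -14) + 451 = 16 + 451 = 467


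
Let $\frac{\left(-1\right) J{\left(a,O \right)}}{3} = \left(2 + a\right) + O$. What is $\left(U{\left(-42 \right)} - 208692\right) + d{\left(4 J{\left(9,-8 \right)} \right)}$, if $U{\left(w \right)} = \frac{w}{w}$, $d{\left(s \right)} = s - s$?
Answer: $-208691$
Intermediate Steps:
$J{\left(a,O \right)} = -6 - 3 O - 3 a$ ($J{\left(a,O \right)} = - 3 \left(\left(2 + a\right) + O\right) = - 3 \left(2 + O + a\right) = -6 - 3 O - 3 a$)
$d{\left(s \right)} = 0$
$U{\left(w \right)} = 1$
$\left(U{\left(-42 \right)} - 208692\right) + d{\left(4 J{\left(9,-8 \right)} \right)} = \left(1 - 208692\right) + 0 = -208691 + 0 = -208691$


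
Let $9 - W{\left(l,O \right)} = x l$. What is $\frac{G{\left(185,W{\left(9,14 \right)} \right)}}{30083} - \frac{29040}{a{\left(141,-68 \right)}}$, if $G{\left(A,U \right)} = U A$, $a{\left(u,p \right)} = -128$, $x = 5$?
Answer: $\frac{54547365}{240664} \approx 226.65$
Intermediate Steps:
$W{\left(l,O \right)} = 9 - 5 l$
$G{\left(A,U \right)} = A U$
$\frac{G{\left(185,W{\left(9,14 \right)} \right)}}{30083} - \frac{29040}{a{\left(141,-68 \right)}} = \frac{185 \left(9 - 45\right)}{30083} - \frac{29040}{-128} = 185 \left(9 - 45\right) \frac{1}{30083} - - \frac{1815}{8} = 185 \left(-36\right) \frac{1}{30083} + \frac{1815}{8} = \left(-6660\right) \frac{1}{30083} + \frac{1815}{8} = - \frac{6660}{30083} + \frac{1815}{8} = \frac{54547365}{240664}$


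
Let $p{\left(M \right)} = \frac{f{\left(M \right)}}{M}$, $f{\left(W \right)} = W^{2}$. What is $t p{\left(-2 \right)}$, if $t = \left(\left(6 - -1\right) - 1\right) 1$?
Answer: $-12$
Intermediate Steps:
$p{\left(M \right)} = M$ ($p{\left(M \right)} = \frac{M^{2}}{M} = M$)
$t = 6$ ($t = \left(\left(6 + 1\right) - 1\right) 1 = \left(7 - 1\right) 1 = 6 \cdot 1 = 6$)
$t p{\left(-2 \right)} = 6 \left(-2\right) = -12$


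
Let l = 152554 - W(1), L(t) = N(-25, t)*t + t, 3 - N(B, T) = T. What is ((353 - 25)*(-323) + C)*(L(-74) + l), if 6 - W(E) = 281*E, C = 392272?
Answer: 42106536696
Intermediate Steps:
W(E) = 6 - 281*E
N(B, T) = 3 - T
L(t) = t + t*(3 - t) (L(t) = (3 - t)*t + t = t*(3 - t) + t = t + t*(3 - t))
l = 152829 (l = 152554 - (6 - 281*1) = 152554 - (6 - 281) = 152554 - 1*(-275) = 152554 + 275 = 152829)
((353 - 25)*(-323) + C)*(L(-74) + l) = ((353 - 25)*(-323) + 392272)*(-74*(4 - 1*(-74)) + 152829) = (328*(-323) + 392272)*(-74*(4 + 74) + 152829) = (-105944 + 392272)*(-74*78 + 152829) = 286328*(-5772 + 152829) = 286328*147057 = 42106536696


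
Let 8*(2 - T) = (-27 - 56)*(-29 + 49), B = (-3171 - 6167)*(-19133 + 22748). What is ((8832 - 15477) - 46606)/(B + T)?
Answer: 106502/67513321 ≈ 0.0015775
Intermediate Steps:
B = -33756870 (B = -9338*3615 = -33756870)
T = 419/2 (T = 2 - (-27 - 56)*(-29 + 49)/8 = 2 - (-83)*20/8 = 2 - 1/8*(-1660) = 2 + 415/2 = 419/2 ≈ 209.50)
((8832 - 15477) - 46606)/(B + T) = ((8832 - 15477) - 46606)/(-33756870 + 419/2) = (-6645 - 46606)/(-67513321/2) = -53251*(-2/67513321) = 106502/67513321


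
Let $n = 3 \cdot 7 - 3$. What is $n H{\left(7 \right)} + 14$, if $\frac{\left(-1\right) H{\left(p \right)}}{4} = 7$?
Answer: $-490$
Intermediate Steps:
$H{\left(p \right)} = -28$ ($H{\left(p \right)} = \left(-4\right) 7 = -28$)
$n = 18$ ($n = 21 - 3 = 18$)
$n H{\left(7 \right)} + 14 = 18 \left(-28\right) + 14 = -504 + 14 = -490$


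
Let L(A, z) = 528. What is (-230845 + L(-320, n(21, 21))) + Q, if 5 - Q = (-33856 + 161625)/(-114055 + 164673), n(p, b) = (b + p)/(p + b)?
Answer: -11658060585/50618 ≈ -2.3031e+5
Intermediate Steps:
n(p, b) = 1 (n(p, b) = (b + p)/(b + p) = 1)
Q = 125321/50618 (Q = 5 - (-33856 + 161625)/(-114055 + 164673) = 5 - 127769/50618 = 125321/50618 ≈ 2.4758)
(-230845 + L(-320, n(21, 21))) + Q = (-230845 + 528) + 125321/50618 = -230317 + 125321/50618 = -11658060585/50618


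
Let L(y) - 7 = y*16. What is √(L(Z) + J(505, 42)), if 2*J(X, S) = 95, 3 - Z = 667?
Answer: I*√42278/2 ≈ 102.81*I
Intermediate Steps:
Z = -664 (Z = 3 - 1*667 = 3 - 667 = -664)
J(X, S) = 95/2 (J(X, S) = (½)*95 = 95/2)
L(y) = 7 + 16*y (L(y) = 7 + y*16 = 7 + 16*y)
√(L(Z) + J(505, 42)) = √((7 + 16*(-664)) + 95/2) = √((7 - 10624) + 95/2) = √(-10617 + 95/2) = √(-21139/2) = I*√42278/2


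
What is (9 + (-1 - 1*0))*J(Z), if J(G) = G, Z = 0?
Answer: 0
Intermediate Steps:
(9 + (-1 - 1*0))*J(Z) = (9 + (-1 - 1*0))*0 = (9 + (-1 + 0))*0 = (9 - 1)*0 = 8*0 = 0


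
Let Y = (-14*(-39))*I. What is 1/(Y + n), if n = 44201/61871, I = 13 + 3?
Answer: 61871/540549257 ≈ 0.00011446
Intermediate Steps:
I = 16
n = 44201/61871 (n = 44201*(1/61871) = 44201/61871 ≈ 0.71441)
Y = 8736 (Y = -14*(-39)*16 = 546*16 = 8736)
1/(Y + n) = 1/(8736 + 44201/61871) = 1/(540549257/61871) = 61871/540549257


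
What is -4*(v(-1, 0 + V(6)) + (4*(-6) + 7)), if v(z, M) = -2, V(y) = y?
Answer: 76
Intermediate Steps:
-4*(v(-1, 0 + V(6)) + (4*(-6) + 7)) = -4*(-2 + (4*(-6) + 7)) = -4*(-2 + (-24 + 7)) = -4*(-2 - 17) = -4*(-19) = 76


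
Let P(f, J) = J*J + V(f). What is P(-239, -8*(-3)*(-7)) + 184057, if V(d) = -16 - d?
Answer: 212504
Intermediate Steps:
P(f, J) = -16 + J² - f (P(f, J) = J*J + (-16 - f) = J² + (-16 - f) = -16 + J² - f)
P(-239, -8*(-3)*(-7)) + 184057 = (-16 + (-8*(-3)*(-7))² - 1*(-239)) + 184057 = (-16 + (24*(-7))² + 239) + 184057 = (-16 + (-168)² + 239) + 184057 = (-16 + 28224 + 239) + 184057 = 28447 + 184057 = 212504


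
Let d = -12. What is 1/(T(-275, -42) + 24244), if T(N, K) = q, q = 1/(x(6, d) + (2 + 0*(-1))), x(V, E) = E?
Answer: 10/242439 ≈ 4.1247e-5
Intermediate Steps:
q = -⅒ (q = 1/(-12 + (2 + 0*(-1))) = 1/(-12 + (2 + 0)) = 1/(-12 + 2) = 1/(-10) = -⅒ ≈ -0.10000)
T(N, K) = -⅒
1/(T(-275, -42) + 24244) = 1/(-⅒ + 24244) = 1/(242439/10) = 10/242439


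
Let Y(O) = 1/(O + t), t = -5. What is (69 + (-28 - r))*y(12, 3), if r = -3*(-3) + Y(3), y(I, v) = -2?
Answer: -65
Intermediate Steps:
Y(O) = 1/(-5 + O) (Y(O) = 1/(O - 5) = 1/(-5 + O))
r = 17/2 (r = -3*(-3) + 1/(-5 + 3) = 9 + 1/(-2) = 9 - ½ = 17/2 ≈ 8.5000)
(69 + (-28 - r))*y(12, 3) = (69 + (-28 - 1*17/2))*(-2) = (69 + (-28 - 17/2))*(-2) = (69 - 73/2)*(-2) = (65/2)*(-2) = -65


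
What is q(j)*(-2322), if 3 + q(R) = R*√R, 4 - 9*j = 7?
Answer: 6966 + 258*I*√3 ≈ 6966.0 + 446.87*I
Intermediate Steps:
j = -⅓ (j = 4/9 - ⅑*7 = 4/9 - 7/9 = -⅓ ≈ -0.33333)
q(R) = -3 + R^(3/2) (q(R) = -3 + R*√R = -3 + R^(3/2))
q(j)*(-2322) = (-3 + (-⅓)^(3/2))*(-2322) = (-3 - I*√3/9)*(-2322) = 6966 + 258*I*√3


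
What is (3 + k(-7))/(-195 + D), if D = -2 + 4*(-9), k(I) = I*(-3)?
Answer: -24/233 ≈ -0.10300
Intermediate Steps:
k(I) = -3*I
D = -38 (D = -2 - 36 = -38)
(3 + k(-7))/(-195 + D) = (3 - 3*(-7))/(-195 - 38) = (3 + 21)/(-233) = 24*(-1/233) = -24/233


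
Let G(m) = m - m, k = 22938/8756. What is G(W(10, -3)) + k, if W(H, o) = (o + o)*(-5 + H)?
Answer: 11469/4378 ≈ 2.6197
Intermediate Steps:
W(H, o) = 2*o*(-5 + H) (W(H, o) = (2*o)*(-5 + H) = 2*o*(-5 + H))
k = 11469/4378 (k = 22938*(1/8756) = 11469/4378 ≈ 2.6197)
G(m) = 0
G(W(10, -3)) + k = 0 + 11469/4378 = 11469/4378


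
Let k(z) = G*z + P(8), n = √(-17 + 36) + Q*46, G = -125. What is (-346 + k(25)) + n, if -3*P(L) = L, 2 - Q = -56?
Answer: -2417/3 + √19 ≈ -801.31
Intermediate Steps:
Q = 58 (Q = 2 - 1*(-56) = 2 + 56 = 58)
n = 2668 + √19 (n = √(-17 + 36) + 58*46 = √19 + 2668 = 2668 + √19 ≈ 2672.4)
P(L) = -L/3
k(z) = -8/3 - 125*z (k(z) = -125*z - ⅓*8 = -125*z - 8/3 = -8/3 - 125*z)
(-346 + k(25)) + n = (-346 + (-8/3 - 125*25)) + (2668 + √19) = (-346 + (-8/3 - 3125)) + (2668 + √19) = (-346 - 9383/3) + (2668 + √19) = -10421/3 + (2668 + √19) = -2417/3 + √19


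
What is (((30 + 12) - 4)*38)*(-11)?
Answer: -15884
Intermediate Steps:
(((30 + 12) - 4)*38)*(-11) = ((42 - 4)*38)*(-11) = (38*38)*(-11) = 1444*(-11) = -15884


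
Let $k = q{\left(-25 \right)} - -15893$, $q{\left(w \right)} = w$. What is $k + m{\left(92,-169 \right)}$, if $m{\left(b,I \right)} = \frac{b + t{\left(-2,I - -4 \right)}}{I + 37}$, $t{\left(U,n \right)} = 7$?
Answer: $\frac{63469}{4} \approx 15867.0$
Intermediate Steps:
$m{\left(b,I \right)} = \frac{7 + b}{37 + I}$ ($m{\left(b,I \right)} = \frac{b + 7}{I + 37} = \frac{7 + b}{37 + I}$)
$k = 15868$ ($k = -25 - -15893 = -25 + 15893 = 15868$)
$k + m{\left(92,-169 \right)} = 15868 + \frac{7 + 92}{37 - 169} = 15868 + \frac{1}{-132} \cdot 99 = 15868 - \frac{3}{4} = \frac{63469}{4}$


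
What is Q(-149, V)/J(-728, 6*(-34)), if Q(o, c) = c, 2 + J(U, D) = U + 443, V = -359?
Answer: 359/287 ≈ 1.2509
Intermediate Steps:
J(U, D) = 441 + U (J(U, D) = -2 + (U + 443) = -2 + (443 + U) = 441 + U)
Q(-149, V)/J(-728, 6*(-34)) = -359/(441 - 728) = -359/(-287) = -359*(-1/287) = 359/287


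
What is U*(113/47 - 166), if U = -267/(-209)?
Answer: -186633/893 ≈ -209.00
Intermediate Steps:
U = 267/209 (U = -267*(-1/209) = 267/209 ≈ 1.2775)
U*(113/47 - 166) = 267*(113/47 - 166)/209 = (267/209)*(-7689/47) = -186633/893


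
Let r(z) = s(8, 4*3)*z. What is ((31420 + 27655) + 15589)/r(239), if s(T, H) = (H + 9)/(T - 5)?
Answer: 74664/1673 ≈ 44.629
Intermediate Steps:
s(T, H) = (9 + H)/(-5 + T)
r(z) = 7*z (r(z) = ((9 + 4*3)/(-5 + 8))*z = ((9 + 12)/3)*z = ((⅓)*21)*z = 7*z)
((31420 + 27655) + 15589)/r(239) = ((31420 + 27655) + 15589)/((7*239)) = (59075 + 15589)/1673 = 74664*(1/1673) = 74664/1673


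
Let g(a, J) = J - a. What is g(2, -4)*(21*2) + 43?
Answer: -209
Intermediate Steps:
g(2, -4)*(21*2) + 43 = (-4 - 1*2)*(21*2) + 43 = (-4 - 2)*42 + 43 = -6*42 + 43 = -252 + 43 = -209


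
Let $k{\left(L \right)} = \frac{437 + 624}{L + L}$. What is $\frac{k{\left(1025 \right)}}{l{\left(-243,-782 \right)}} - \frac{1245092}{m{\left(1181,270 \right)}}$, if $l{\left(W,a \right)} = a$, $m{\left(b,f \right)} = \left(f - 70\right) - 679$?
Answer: $\frac{1996006476981}{767884900} \approx 2599.4$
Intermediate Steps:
$k{\left(L \right)} = \frac{1061}{2 L}$
$m{\left(b,f \right)} = -749 + f$ ($m{\left(b,f \right)} = \left(-70 + f\right) - 679 = -749 + f$)
$\frac{k{\left(1025 \right)}}{l{\left(-243,-782 \right)}} - \frac{1245092}{m{\left(1181,270 \right)}} = \frac{\frac{1061}{2} \cdot \frac{1}{1025}}{-782} - \frac{1245092}{-749 + 270} = \frac{1061}{2} \cdot \frac{1}{1025} \left(- \frac{1}{782}\right) - \frac{1245092}{-479} = \frac{1061}{2050} \left(- \frac{1}{782}\right) - - \frac{1245092}{479} = - \frac{1061}{1603100} + \frac{1245092}{479} = \frac{1996006476981}{767884900}$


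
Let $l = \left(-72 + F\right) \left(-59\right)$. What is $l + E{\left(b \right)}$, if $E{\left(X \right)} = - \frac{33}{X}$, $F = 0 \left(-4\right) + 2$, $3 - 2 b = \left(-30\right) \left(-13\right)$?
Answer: $\frac{532792}{129} \approx 4130.2$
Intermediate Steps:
$b = - \frac{387}{2}$ ($b = \frac{3}{2} - \frac{\left(-30\right) \left(-13\right)}{2} = \frac{3}{2} - 195 = - \frac{387}{2} \approx -193.5$)
$F = 2$ ($F = 0 + 2 = 2$)
$l = 4130$ ($l = \left(-72 + 2\right) \left(-59\right) = \left(-70\right) \left(-59\right) = 4130$)
$l + E{\left(b \right)} = 4130 - \frac{33}{- \frac{387}{2}} = 4130 - - \frac{22}{129} = 4130 + \frac{22}{129} = \frac{532792}{129}$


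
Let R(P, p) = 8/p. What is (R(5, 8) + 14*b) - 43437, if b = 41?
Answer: -42862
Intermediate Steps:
(R(5, 8) + 14*b) - 43437 = (8/8 + 14*41) - 43437 = (8*(⅛) + 574) - 43437 = (1 + 574) - 43437 = 575 - 43437 = -42862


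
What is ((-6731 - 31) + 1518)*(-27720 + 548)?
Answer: 142489968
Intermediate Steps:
((-6731 - 31) + 1518)*(-27720 + 548) = (-6762 + 1518)*(-27172) = -5244*(-27172) = 142489968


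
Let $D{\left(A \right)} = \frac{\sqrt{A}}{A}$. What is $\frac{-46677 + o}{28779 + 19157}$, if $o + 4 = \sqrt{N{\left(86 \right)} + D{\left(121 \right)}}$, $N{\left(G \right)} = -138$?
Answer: $- \frac{46681}{47936} + \frac{i \sqrt{16687}}{527296} \approx -0.97382 + 0.00024498 i$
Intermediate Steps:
$D{\left(A \right)} = \frac{1}{\sqrt{A}}$
$o = -4 + \frac{i \sqrt{16687}}{11}$ ($o = -4 + \sqrt{-138 + \frac{1}{\sqrt{121}}} = -4 + \sqrt{-138 + \frac{1}{11}} = -4 + \sqrt{- \frac{1517}{11}} = -4 + \frac{i \sqrt{16687}}{11} \approx -4.0 + 11.743 i$)
$\frac{-46677 + o}{28779 + 19157} = \frac{-46677 - \left(4 - \frac{i \sqrt{16687}}{11}\right)}{28779 + 19157} = \frac{-46681 + \frac{i \sqrt{16687}}{11}}{47936} = \left(-46681 + \frac{i \sqrt{16687}}{11}\right) \frac{1}{47936} = - \frac{46681}{47936} + \frac{i \sqrt{16687}}{527296}$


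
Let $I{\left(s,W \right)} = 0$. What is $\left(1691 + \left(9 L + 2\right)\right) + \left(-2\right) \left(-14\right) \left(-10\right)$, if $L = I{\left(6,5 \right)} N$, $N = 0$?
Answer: $1413$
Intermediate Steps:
$L = 0$ ($L = 0 \cdot 0 = 0$)
$\left(1691 + \left(9 L + 2\right)\right) + \left(-2\right) \left(-14\right) \left(-10\right) = \left(1691 + \left(9 \cdot 0 + 2\right)\right) + \left(-2\right) \left(-14\right) \left(-10\right) = \left(1691 + \left(0 + 2\right)\right) + 28 \left(-10\right) = \left(1691 + 2\right) - 280 = 1693 - 280 = 1413$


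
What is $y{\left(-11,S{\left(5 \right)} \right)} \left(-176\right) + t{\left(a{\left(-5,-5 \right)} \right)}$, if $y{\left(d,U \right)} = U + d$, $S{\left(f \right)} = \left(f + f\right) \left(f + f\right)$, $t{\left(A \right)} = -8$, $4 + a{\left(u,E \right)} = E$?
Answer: $-15672$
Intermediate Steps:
$a{\left(u,E \right)} = -4 + E$
$S{\left(f \right)} = 4 f^{2}$ ($S{\left(f \right)} = 2 f 2 f = 4 f^{2}$)
$y{\left(-11,S{\left(5 \right)} \right)} \left(-176\right) + t{\left(a{\left(-5,-5 \right)} \right)} = \left(4 \cdot 5^{2} - 11\right) \left(-176\right) - 8 = \left(4 \cdot 25 - 11\right) \left(-176\right) - 8 = \left(100 - 11\right) \left(-176\right) - 8 = 89 \left(-176\right) - 8 = -15664 - 8 = -15672$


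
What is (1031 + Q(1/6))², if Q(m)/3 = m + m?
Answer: 1065024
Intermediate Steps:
Q(m) = 6*m (Q(m) = 3*(m + m) = 3*(2*m) = 6*m)
(1031 + Q(1/6))² = (1031 + 6/6)² = (1031 + 6*(⅙))² = (1031 + 1)² = 1032² = 1065024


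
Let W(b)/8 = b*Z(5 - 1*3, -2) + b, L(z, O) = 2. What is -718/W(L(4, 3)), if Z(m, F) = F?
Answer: 359/8 ≈ 44.875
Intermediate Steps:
W(b) = -8*b (W(b) = 8*(b*(-2) + b) = 8*(-2*b + b) = 8*(-b) = -8*b)
-718/W(L(4, 3)) = -718/((-8*2)) = -718/(-16) = -718*(-1/16) = 359/8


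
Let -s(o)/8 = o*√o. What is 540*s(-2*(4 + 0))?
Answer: 69120*I*√2 ≈ 97751.0*I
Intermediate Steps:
s(o) = -8*o^(3/2) (s(o) = -8*o*√o = -8*o^(3/2))
540*s(-2*(4 + 0)) = 540*(-8*(-2*I*√2*(4 + 0)^(3/2))) = 540*(-8*(-16*I*√2)) = 540*(-(-128)*I*√2) = 540*(128*I*√2) = 69120*I*√2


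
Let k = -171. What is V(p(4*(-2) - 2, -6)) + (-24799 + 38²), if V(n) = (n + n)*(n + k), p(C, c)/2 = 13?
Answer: -30895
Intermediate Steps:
p(C, c) = 26 (p(C, c) = 2*13 = 26)
V(n) = 2*n*(-171 + n) (V(n) = (n + n)*(n - 171) = (2*n)*(-171 + n) = 2*n*(-171 + n))
V(p(4*(-2) - 2, -6)) + (-24799 + 38²) = 2*26*(-171 + 26) + (-24799 + 38²) = 2*26*(-145) + (-24799 + 1444) = -7540 - 23355 = -30895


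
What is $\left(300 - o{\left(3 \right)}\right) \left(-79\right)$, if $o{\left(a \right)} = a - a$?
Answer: $-23700$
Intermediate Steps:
$o{\left(a \right)} = 0$
$\left(300 - o{\left(3 \right)}\right) \left(-79\right) = \left(300 - 0\right) \left(-79\right) = \left(300 + 0\right) \left(-79\right) = 300 \left(-79\right) = -23700$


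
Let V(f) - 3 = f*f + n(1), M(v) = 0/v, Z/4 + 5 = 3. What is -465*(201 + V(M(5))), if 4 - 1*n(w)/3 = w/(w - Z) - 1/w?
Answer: -101680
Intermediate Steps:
Z = -8 (Z = -20 + 4*3 = -20 + 12 = -8)
n(w) = 12 + 3/w - 3*w/(8 + w) (n(w) = 12 - 3*(w/(w - 1*(-8)) - 1/w) = 12 - 3*(w/(w + 8) - 1/w) = 12 - 3*(w/(8 + w) - 1/w) = 12 - 3*(-1/w + w/(8 + w)) = 12 + (3/w - 3*w/(8 + w)) = 12 + 3/w - 3*w/(8 + w))
M(v) = 0
V(f) = 53/3 + f² (V(f) = 3 + (f*f + 3*(8 + 3*1² + 33*1)/(1*(8 + 1))) = 3 + (f² + 3*1*(8 + 3*1 + 33)/9) = 3 + (f² + 3*1*(⅑)*(8 + 3 + 33)) = 3 + (f² + 3*1*(⅑)*44) = 3 + (f² + 44/3) = 3 + (44/3 + f²) = 53/3 + f²)
-465*(201 + V(M(5))) = -465*(201 + (53/3 + 0²)) = -465*(201 + (53/3 + 0)) = -465*(201 + 53/3) = -465*656/3 = -101680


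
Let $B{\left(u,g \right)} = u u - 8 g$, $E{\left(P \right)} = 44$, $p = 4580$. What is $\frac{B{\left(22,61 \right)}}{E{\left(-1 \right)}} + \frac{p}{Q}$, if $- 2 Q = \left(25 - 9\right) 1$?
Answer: $- \frac{12597}{22} \approx -572.59$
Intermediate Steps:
$Q = -8$ ($Q = - \frac{\left(25 - 9\right) 1}{2} = - \frac{16 \cdot 1}{2} = \left(- \frac{1}{2}\right) 16 = -8$)
$B{\left(u,g \right)} = u^{2} - 8 g$
$\frac{B{\left(22,61 \right)}}{E{\left(-1 \right)}} + \frac{p}{Q} = \frac{22^{2} - 488}{44} + \frac{4580}{-8} = \left(484 - 488\right) \frac{1}{44} + 4580 \left(- \frac{1}{8}\right) = \left(-4\right) \frac{1}{44} - \frac{1145}{2} = - \frac{1}{11} - \frac{1145}{2} = - \frac{12597}{22}$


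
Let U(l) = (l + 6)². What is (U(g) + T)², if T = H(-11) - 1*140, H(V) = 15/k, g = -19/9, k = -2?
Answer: 459888025/26244 ≈ 17524.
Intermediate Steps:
g = -19/9 (g = -19*⅑ = -19/9 ≈ -2.1111)
H(V) = -15/2 (H(V) = 15/(-2) = 15*(-½) = -15/2)
U(l) = (6 + l)²
T = -295/2 (T = -15/2 - 1*140 = -15/2 - 140 = -295/2 ≈ -147.50)
(U(g) + T)² = ((6 - 19/9)² - 295/2)² = ((35/9)² - 295/2)² = (1225/81 - 295/2)² = (-21445/162)² = 459888025/26244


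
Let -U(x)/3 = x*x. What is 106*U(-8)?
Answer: -20352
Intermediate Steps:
U(x) = -3*x² (U(x) = -3*x*x = -3*x²)
106*U(-8) = 106*(-3*(-8)²) = 106*(-3*64) = 106*(-192) = -20352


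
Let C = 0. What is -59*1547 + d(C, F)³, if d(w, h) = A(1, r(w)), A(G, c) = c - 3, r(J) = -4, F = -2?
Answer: -91616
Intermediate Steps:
A(G, c) = -3 + c
d(w, h) = -7 (d(w, h) = -3 - 4 = -7)
-59*1547 + d(C, F)³ = -59*1547 + (-7)³ = -91273 - 343 = -91616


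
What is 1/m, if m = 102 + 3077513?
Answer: 1/3077615 ≈ 3.2493e-7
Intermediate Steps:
m = 3077615
1/m = 1/3077615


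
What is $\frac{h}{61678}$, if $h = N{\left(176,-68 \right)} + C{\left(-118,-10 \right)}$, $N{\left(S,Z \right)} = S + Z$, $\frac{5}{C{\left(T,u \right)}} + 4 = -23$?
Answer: $\frac{2911}{1665306} \approx 0.001748$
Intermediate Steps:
$C{\left(T,u \right)} = - \frac{5}{27}$ ($C{\left(T,u \right)} = \frac{5}{-4 - 23} = \frac{5}{-27} = 5 \left(- \frac{1}{27}\right) = - \frac{5}{27}$)
$h = \frac{2911}{27}$ ($h = \left(176 - 68\right) - \frac{5}{27} = 108 - \frac{5}{27} = \frac{2911}{27} \approx 107.81$)
$\frac{h}{61678} = \frac{2911}{27 \cdot 61678} = \frac{2911}{27} \cdot \frac{1}{61678} = \frac{2911}{1665306}$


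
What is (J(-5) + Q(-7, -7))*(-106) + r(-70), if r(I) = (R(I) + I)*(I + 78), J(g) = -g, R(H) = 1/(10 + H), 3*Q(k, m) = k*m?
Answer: -42322/15 ≈ -2821.5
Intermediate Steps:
Q(k, m) = k*m/3 (Q(k, m) = (k*m)/3 = k*m/3)
r(I) = (78 + I)*(I + 1/(10 + I)) (r(I) = (1/(10 + I) + I)*(I + 78) = (I + 1/(10 + I))*(78 + I) = (78 + I)*(I + 1/(10 + I)))
(J(-5) + Q(-7, -7))*(-106) + r(-70) = (-1*(-5) + (⅓)*(-7)*(-7))*(-106) + (78 - 70 - 70*(10 - 70)*(78 - 70))/(10 - 70) = (5 + 49/3)*(-106) + (78 - 70 - 70*(-60)*8)/(-60) = (64/3)*(-106) - (78 - 70 + 33600)/60 = -6784/3 - 1/60*33608 = -6784/3 - 8402/15 = -42322/15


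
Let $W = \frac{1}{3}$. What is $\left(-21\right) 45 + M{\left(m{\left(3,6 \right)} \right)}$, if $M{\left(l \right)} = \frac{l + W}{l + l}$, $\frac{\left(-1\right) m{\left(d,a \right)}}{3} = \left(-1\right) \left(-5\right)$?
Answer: $- \frac{42503}{45} \approx -944.51$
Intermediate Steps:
$m{\left(d,a \right)} = -15$ ($m{\left(d,a \right)} = - 3 \left(\left(-1\right) \left(-5\right)\right) = \left(-3\right) 5 = -15$)
$W = \frac{1}{3} \approx 0.33333$
$M{\left(l \right)} = \frac{\frac{1}{3} + l}{2 l}$ ($M{\left(l \right)} = \frac{l + \frac{1}{3}}{l + l} = \frac{\frac{1}{3} + l}{2 l}$)
$\left(-21\right) 45 + M{\left(m{\left(3,6 \right)} \right)} = \left(-21\right) 45 + \frac{1 + 3 \left(-15\right)}{6 \left(-15\right)} = -945 + \frac{1}{6} \left(- \frac{1}{15}\right) \left(1 - 45\right) = -945 + \frac{1}{6} \left(- \frac{1}{15}\right) \left(-44\right) = -945 + \frac{22}{45} = - \frac{42503}{45}$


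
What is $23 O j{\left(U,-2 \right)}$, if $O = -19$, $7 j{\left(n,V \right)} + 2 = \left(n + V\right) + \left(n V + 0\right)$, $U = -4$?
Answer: $0$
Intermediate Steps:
$j{\left(n,V \right)} = - \frac{2}{7} + \frac{V}{7} + \frac{n}{7} + \frac{V n}{7}$ ($j{\left(n,V \right)} = - \frac{2}{7} + \frac{\left(n + V\right) + \left(n V + 0\right)}{7} = - \frac{2}{7} + \frac{\left(V + n\right) + \left(V n + 0\right)}{7} = - \frac{2}{7} + \frac{\left(V + n\right) + V n}{7} = - \frac{2}{7} + \frac{V + n + V n}{7} = - \frac{2}{7} + \left(\frac{V}{7} + \frac{n}{7} + \frac{V n}{7}\right) = - \frac{2}{7} + \frac{V}{7} + \frac{n}{7} + \frac{V n}{7}$)
$23 O j{\left(U,-2 \right)} = 23 \left(-19\right) \left(- \frac{2}{7} + \frac{1}{7} \left(-2\right) + \frac{1}{7} \left(-4\right) + \frac{1}{7} \left(-2\right) \left(-4\right)\right) = - 437 \left(- \frac{2}{7} - \frac{2}{7} - \frac{4}{7} + \frac{8}{7}\right) = \left(-437\right) 0 = 0$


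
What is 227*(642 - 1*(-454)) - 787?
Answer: 248005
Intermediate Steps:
227*(642 - 1*(-454)) - 787 = 227*(642 + 454) - 787 = 227*1096 - 787 = 248792 - 787 = 248005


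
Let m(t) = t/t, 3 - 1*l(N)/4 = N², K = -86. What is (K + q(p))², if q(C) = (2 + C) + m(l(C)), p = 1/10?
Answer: 687241/100 ≈ 6872.4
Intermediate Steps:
l(N) = 12 - 4*N²
m(t) = 1
p = ⅒ ≈ 0.10000
q(C) = 3 + C (q(C) = (2 + C) + 1 = 3 + C)
(K + q(p))² = (-86 + (3 + ⅒))² = (-86 + 31/10)² = (-829/10)² = 687241/100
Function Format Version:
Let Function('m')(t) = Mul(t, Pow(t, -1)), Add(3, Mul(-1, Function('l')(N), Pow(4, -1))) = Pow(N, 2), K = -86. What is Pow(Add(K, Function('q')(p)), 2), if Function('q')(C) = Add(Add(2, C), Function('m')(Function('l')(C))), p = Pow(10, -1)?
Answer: Rational(687241, 100) ≈ 6872.4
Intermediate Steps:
Function('l')(N) = Add(12, Mul(-4, Pow(N, 2)))
Function('m')(t) = 1
p = Rational(1, 10) ≈ 0.10000
Function('q')(C) = Add(3, C) (Function('q')(C) = Add(Add(2, C), 1) = Add(3, C))
Pow(Add(K, Function('q')(p)), 2) = Pow(Add(-86, Add(3, Rational(1, 10))), 2) = Pow(Add(-86, Rational(31, 10)), 2) = Pow(Rational(-829, 10), 2) = Rational(687241, 100)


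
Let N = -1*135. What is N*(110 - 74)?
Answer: -4860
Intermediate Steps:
N = -135
N*(110 - 74) = -135*(110 - 74) = -135*36 = -4860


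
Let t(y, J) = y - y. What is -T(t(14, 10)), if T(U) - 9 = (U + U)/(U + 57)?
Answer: -9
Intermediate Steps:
t(y, J) = 0
T(U) = 9 + 2*U/(57 + U) (T(U) = 9 + (U + U)/(U + 57) = 9 + (2*U)/(57 + U) = 9 + 2*U/(57 + U))
-T(t(14, 10)) = -(513 + 11*0)/(57 + 0) = -(513 + 0)/57 = -513/57 = -1*9 = -9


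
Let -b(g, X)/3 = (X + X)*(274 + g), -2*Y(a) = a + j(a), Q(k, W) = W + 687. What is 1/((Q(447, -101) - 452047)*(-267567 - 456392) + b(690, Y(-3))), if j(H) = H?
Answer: 1/326839236747 ≈ 3.0596e-12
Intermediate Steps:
Q(k, W) = 687 + W
Y(a) = -a (Y(a) = -(a + a)/2 = -a)
b(g, X) = -6*X*(274 + g) (b(g, X) = -3*(X + X)*(274 + g) = -3*2*X*(274 + g) = -6*X*(274 + g))
1/((Q(447, -101) - 452047)*(-267567 - 456392) + b(690, Y(-3))) = 1/(((687 - 101) - 452047)*(-267567 - 456392) - 6*(-1*(-3))*(274 + 690)) = 1/((586 - 452047)*(-723959) - 6*3*964) = 1/(-451461*(-723959) - 17352) = 1/(326839254099 - 17352) = 1/326839236747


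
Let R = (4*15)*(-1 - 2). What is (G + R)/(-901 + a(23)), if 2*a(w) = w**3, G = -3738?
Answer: -2612/3455 ≈ -0.75601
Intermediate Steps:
R = -180 (R = 60*(-3) = -180)
a(w) = w**3/2
(G + R)/(-901 + a(23)) = (-3738 - 180)/(-901 + (1/2)*23**3) = -3918/(-901 + (1/2)*12167) = -3918/(-901 + 12167/2) = -3918/10365/2 = -3918*2/10365 = -2612/3455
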